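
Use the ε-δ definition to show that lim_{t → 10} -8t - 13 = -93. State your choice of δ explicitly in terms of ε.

Suppose ε > 0. We need δ > 0 so that 0 < |t − 10| < δ implies |(-8t - 13) + 93| < ε.
Since (-8t - 13) + 93 = -8(t − 10), we have |(-8t - 13) + 93| = 8|t − 10|.
So 8|t − 10| < ε exactly when |t − 10| < ε/8.
Choosing δ = ε/8 gives |(-8t - 13) + 93| = 8|t − 10| < ε whenever |t − 10| < δ.

δ = ε/8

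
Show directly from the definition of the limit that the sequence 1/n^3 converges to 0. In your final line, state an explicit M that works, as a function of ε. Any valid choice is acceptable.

M = (1/ε)^{1/3}

Let ε > 0 be given. For n ≥ 1, |1/n^3 − 0| = 1/n^3.
1/n^3 < ε ⇔ n^3 > 1/ε ⇔ n > (1/ε)^{1/3}.
Take M = (1/ε)^{1/3}. Then n > M implies 1/n^3 < ε.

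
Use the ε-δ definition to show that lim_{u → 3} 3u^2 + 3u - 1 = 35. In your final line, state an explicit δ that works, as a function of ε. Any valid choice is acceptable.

Let ε > 0 be given. We want δ > 0 such that 0 < |u − 3| < δ implies |(3u^2 + 3u - 1) − 35| < ε.
(3u^2 + 3u - 1) − 35 = 3u^2 + 3u - 36 = (u − 3)(3u + 12).
So |(3u^2 + 3u - 1) − 35| = |u − 3|·|3u + 12|.
Assume first that |u − 3| < 1, so |u| < 4. Then |3u + 12| ≤ 3·4 + 12 = 24.
Hence |(3u^2 + 3u - 1) − 35| ≤ 24|u − 3| < ε provided |u − 3| < ε/24.
Choosing δ = min(1, ε/24) ensures both conditions, hence |(3u^2 + 3u - 1) − 35| < ε.

δ = min(1, ε/24)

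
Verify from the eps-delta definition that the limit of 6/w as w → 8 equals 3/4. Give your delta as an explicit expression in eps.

delta = min(4, (16/3)eps)

Fix eps > 0. We seek delta > 0 such that 0 < |w − 8| < delta implies |6/w − (3/4)| < eps.
|6/w − (3/4)| = 6·|8 − w|/(8·|w|) = 6|w − 8|/(8|w|).
Require delta ≤ 4 so that |w| > 8 − 4 = 4, hence 8|w| > 32.
Then |6/w − (3/4)| < 6|w − 8|/32, which is < eps when |w − 8| < (16/3)eps.
Take delta = min(4, (16/3)eps). Then 0 < |w − 8| < delta gives both |w − 8| < 4 and |w − 8| < (16/3)eps, so |6/w − (3/4)| < eps.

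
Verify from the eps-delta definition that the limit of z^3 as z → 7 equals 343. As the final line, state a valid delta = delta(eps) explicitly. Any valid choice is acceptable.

Let eps > 0. We seek delta > 0 with 0 < |z − 7| < delta ⇒ |z^3 − 343| < eps.
Factor: z^3 − 343 = (z − 7)(z^2 + 7z + 49), so |z^3 − 343| = |z − 7|·|z^2 + 7z + 49|.
Impose delta ≤ 1 so that |z| < 8; then |z^2 + 7z + 49| ≤ 169.
Hence |z^3 − 343| ≤ 169|z − 7|, which is < eps once |z − 7| < eps/169.
Take delta = min(1, eps/169). If 0 < |z − 7| < delta then both bounds hold and |z^3 − 343| ≤ 169|z − 7| < 169·(eps/169) = eps.

delta = min(1, eps/169)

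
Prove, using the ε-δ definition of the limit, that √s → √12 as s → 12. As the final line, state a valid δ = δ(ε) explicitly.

Suppose ε > 0. We want δ > 0 such that 0 < |s − 12| < δ implies |√s − √12| < ε.
Rationalise: √s − √12 = (s − 12)/(√s + √12), so |√s − √12| = |s − 12|/(√s + √12).
Restrict δ ≤ 12 so that |s − 12| < 12 forces s > 0, and then √s + √12 > √12.
Hence |√s − √12| < |s − 12|/√12, which is < ε once |s − 12| < √12·ε.
Take δ = min(12, √12·ε). If 0 < |s − 12| < δ then s > 0 and |√s − √12| < |s − 12|/√12 < ε.

δ = min(12, √12·ε)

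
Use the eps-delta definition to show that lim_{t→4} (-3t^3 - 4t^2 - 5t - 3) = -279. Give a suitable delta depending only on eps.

Let eps > 0. We want delta > 0 such that 0 < |t − 4| < delta implies |(-3t^3 - 4t^2 - 5t - 3) + 279| < eps.
(-3t^3 - 4t^2 - 5t - 3) + 279 = -3t^3 - 4t^2 - 5t + 276 = (t − 4)(-3t^2 - 16t - 69).
So |(-3t^3 - 4t^2 - 5t - 3) + 279| = |t − 4|·|-3t^2 - 16t - 69|.
Assume first that |t − 4| < 1, so |t| < 5. Then |-3t^2 - 16t - 69| ≤ 3·5^2 + 16·5 + 69 = 224.
Hence |(-3t^3 - 4t^2 - 5t - 3) + 279| ≤ 224|t − 4| < eps provided |t − 4| < eps/224.
Take delta = min(1, eps/224). Then 0 < |t − 4| < delta gives both |t − 4| < 1 and |t − 4| < eps/224, so |(-3t^3 - 4t^2 - 5t - 3) + 279| < eps.

delta = min(1, eps/224)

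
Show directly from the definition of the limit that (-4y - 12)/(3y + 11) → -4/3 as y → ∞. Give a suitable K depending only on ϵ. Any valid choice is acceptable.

Let ϵ > 0. We seek K > 0 such that y > K implies |(-4y - 12)/(3y + 11) + 4/3| < ϵ.
(-4y - 12)/(3y + 11) + 4/3 = (3(-4y - 12) − (-4)(3y + 11)) / (3(3y + 11)) = 8/(3(3y + 11)).
For y > 0 we have 3y + 11 > 3y, so |(-4y - 12)/(3y + 11) + 4/3| = 8/(3(3y + 11)) < 8/(3·3y) = (8/9)/y.
Thus |(-4y - 12)/(3y + 11) + 4/3| < ϵ whenever y > (8/9)/ϵ.
Take K = (8/9)/ϵ. If y > K then |(-4y - 12)/(3y + 11) + 4/3| < (8/9)/y < ϵ.

K = (8/9)/ϵ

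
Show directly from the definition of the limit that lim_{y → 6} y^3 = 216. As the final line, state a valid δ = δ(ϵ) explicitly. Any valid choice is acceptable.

δ = min(1, ϵ/127)

Fix ϵ > 0. We seek δ > 0 with 0 < |y − 6| < δ ⇒ |y^3 − 216| < ϵ.
Factor: y^3 − 216 = (y − 6)(y^2 + 6y + 36), so |y^3 − 216| = |y − 6|·|y^2 + 6y + 36|.
Impose δ ≤ 1 so that |y| < 7; then |y^2 + 6y + 36| ≤ 127.
Hence |y^3 − 216| ≤ 127|y − 6|, which is < ϵ once |y − 6| < ϵ/127.
Take δ = min(1, ϵ/127). If 0 < |y − 6| < δ then both bounds hold and |y^3 − 216| ≤ 127|y − 6| < 127·(ϵ/127) = ϵ.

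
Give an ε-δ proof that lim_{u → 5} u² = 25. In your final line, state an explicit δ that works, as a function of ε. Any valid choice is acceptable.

δ = min(2, ε/12)

Suppose ε > 0. We seek δ > 0 with 0 < |u − 5| < δ ⇒ |u² − 25| < ε.
Factor: u² − 25 = (u − 5)(u + 5), so |u² − 25| = |u − 5|·|u + 5|.
Restrict δ ≤ 2. Then |u − 5| < 2 gives |u| < 7, so by the triangle inequality |u + 5| ≤ 7 + 5 = 12.
Hence |u² − 25| ≤ 12|u − 5|, which is < ε once |u − 5| < ε/12.
Take δ = min(2, ε/12). If 0 < |u − 5| < δ then both bounds hold and |u² − 25| ≤ 12|u − 5| < 12·(ε/12) = ε.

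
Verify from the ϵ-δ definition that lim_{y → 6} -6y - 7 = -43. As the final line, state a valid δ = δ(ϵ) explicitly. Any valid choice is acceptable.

Fix ϵ > 0. We need δ > 0 so that 0 < |y − 6| < δ implies |(-6y - 7) + 43| < ϵ.
Since (-6y - 7) + 43 = -6(y − 6), we have |(-6y - 7) + 43| = 6|y − 6|.
So 6|y − 6| < ϵ exactly when |y − 6| < ϵ/6.
Take δ = ϵ/6. If 0 < |y − 6| < δ then |(-6y - 7) + 43| = 6|y − 6| < 6·(ϵ/6) = ϵ.

δ = ϵ/6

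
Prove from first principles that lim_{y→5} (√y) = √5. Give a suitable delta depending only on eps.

Let eps > 0. We want delta > 0 such that 0 < |y − 5| < delta implies |√y − √5| < eps.
Multiplying by the conjugate, |√y − √5| = |y − 5|/(√y + √5).
Restrict delta ≤ 5 so that |y − 5| < 5 forces y > 0, and then √y + √5 > √5.
Hence |√y − √5| < |y − 5|/√5, which is < eps once |y − 5| < √5·eps.
Take delta = min(5, √5·eps). If 0 < |y − 5| < delta then y > 0 and |√y − √5| < |y − 5|/√5 < eps.

delta = min(5, √5·eps)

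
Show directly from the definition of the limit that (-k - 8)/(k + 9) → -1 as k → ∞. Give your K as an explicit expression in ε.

K = 1/ε

Fix ε > 0. For k ≥ 1, |(-k - 8)/(k + 9) + 1| = |1|/((k + 9)) = 1/((k + 9)).
Since k + 9 ≥ k for k ≥ 1, this is ≤ 1/(k) = 1/k.
So |(-k - 8)/(k + 9) + 1| < ε whenever k > 1/ε.
Take K = 1/ε. If k > K then |(-k - 8)/(k + 9) + 1| ≤ 1/k < ε.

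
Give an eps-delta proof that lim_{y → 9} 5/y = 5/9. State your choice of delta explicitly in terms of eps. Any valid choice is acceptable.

delta = min(9/2, (81/10)eps)

Let eps > 0. We seek delta > 0 such that 0 < |y − 9| < delta implies |5/y − (5/9)| < eps.
|5/y − (5/9)| = 5·|9 − y|/(9·|y|) = 5|y − 9|/(9|y|).
Restrict delta ≤ 9/2. Then |y − 9| < 9/2 gives |y| > 9/2, so 9|y| > 81/2.
Then |5/y − (5/9)| < 5|y − 9|/(81/2), which is < eps when |y − 9| < (81/10)eps.
Take delta = min(9/2, (81/10)eps). Then 0 < |y − 9| < delta gives both |y − 9| < 9/2 and |y − 9| < (81/10)eps, so |5/y − (5/9)| < eps.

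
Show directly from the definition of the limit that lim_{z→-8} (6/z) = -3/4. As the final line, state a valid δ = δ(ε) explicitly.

Suppose ε > 0. We seek δ > 0 such that 0 < |z + 8| < δ implies |6/z + 3/4| < ε.
|6/z + 3/4| = 6·|-8 − z|/(8·|z|) = 6|z + 8|/(8|z|).
Require δ ≤ 4 so that |z| > 8 − 4 = 4, hence 8|z| > 32.
Then |6/z + 3/4| < 6|z + 8|/32, which is < ε when |z + 8| < (16/3)ε.
Take δ = min(4, (16/3)ε). Then 0 < |z + 8| < δ gives both |z + 8| < 4 and |z + 8| < (16/3)ε, so |6/z + 3/4| < ε.

δ = min(4, (16/3)ε)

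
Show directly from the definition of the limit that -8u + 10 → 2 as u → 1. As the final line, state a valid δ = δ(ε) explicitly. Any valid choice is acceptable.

Suppose ε > 0. We need δ > 0 so that 0 < |u − 1| < δ implies |(-8u + 10) − 2| < ε.
Since (-8u + 10) − 2 = -8(u − 1), we have |(-8u + 10) − 2| = 8|u − 1|.
So 8|u − 1| < ε exactly when |u − 1| < ε/8.
Choosing δ = ε/8 gives |(-8u + 10) − 2| = 8|u − 1| < ε whenever |u − 1| < δ.

δ = ε/8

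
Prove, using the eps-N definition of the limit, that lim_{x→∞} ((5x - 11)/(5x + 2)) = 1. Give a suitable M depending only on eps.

M = (13/5)/eps

Let eps > 0 be given. We seek M > 0 such that x > M implies |(5x - 11)/(5x + 2) − 1| < eps.
(5x - 11)/(5x + 2) − 1 = (5(5x - 11) − 5(5x + 2)) / (5(5x + 2)) = -65/(5(5x + 2)).
For x > 0 we have 5x + 2 > 5x, so |(5x - 11)/(5x + 2) − 1| = 65/(5(5x + 2)) < 65/(5·5x) = (13/5)/x.
Thus |(5x - 11)/(5x + 2) − 1| < eps whenever x > (13/5)/eps.
Take M = (13/5)/eps. If x > M then |(5x - 11)/(5x + 2) − 1| < (13/5)/x < eps.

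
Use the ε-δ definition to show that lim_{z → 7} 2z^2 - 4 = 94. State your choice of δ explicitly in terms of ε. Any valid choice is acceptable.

δ = min(2, ε/32)

Let ε > 0. We want δ > 0 such that 0 < |z − 7| < δ implies |(2z^2 - 4) − 94| < ε.
(2z^2 - 4) − 94 = 2z^2 - 98 = (z − 7)(2z + 14).
So |(2z^2 - 4) − 94| = |z − 7|·|2z + 14|.
Assume first that |z − 7| < 2, so |z| < 9. Then |2z + 14| ≤ 2·9 + 14 = 32.
Hence |(2z^2 - 4) − 94| ≤ 32|z − 7| < ε provided |z − 7| < ε/32.
Choosing δ = min(2, ε/32) ensures both conditions, hence |(2z^2 - 4) − 94| < ε.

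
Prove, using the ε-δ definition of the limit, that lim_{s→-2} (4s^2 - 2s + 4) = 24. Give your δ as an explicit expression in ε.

δ = min(1, ε/22)

Fix ε > 0. We want δ > 0 such that 0 < |s + 2| < δ implies |(4s^2 - 2s + 4) − 24| < ε.
(4s^2 - 2s + 4) − 24 = 4s^2 - 2s - 20 = (s + 2)(4s - 10).
So |(4s^2 - 2s + 4) − 24| = |s + 2|·|4s - 10|.
Assume first that |s + 2| < 1, so |s| < 3. Then |4s - 10| ≤ 4·3 + 10 = 22.
Hence |(4s^2 - 2s + 4) − 24| ≤ 22|s + 2| < ε provided |s + 2| < ε/22.
Take δ = min(1, ε/22). Then 0 < |s + 2| < δ gives both |s + 2| < 1 and |s + 2| < ε/22, so |(4s^2 - 2s + 4) − 24| < ε.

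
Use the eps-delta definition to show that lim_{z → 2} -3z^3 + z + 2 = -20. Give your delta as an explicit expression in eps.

Fix eps > 0. We want delta > 0 such that 0 < |z − 2| < delta implies |(-3z^3 + z + 2) + 20| < eps.
(-3z^3 + z + 2) + 20 = -3z^3 + z + 22 = (z − 2)(-3z^2 - 6z - 11).
So |(-3z^3 + z + 2) + 20| = |z − 2|·|-3z^2 - 6z - 11|.
Assume first that |z − 2| < 1, so |z| < 3. Then |-3z^2 - 6z - 11| ≤ 3·3^2 + 6·3 + 11 = 56.
Hence |(-3z^3 + z + 2) + 20| ≤ 56|z − 2| < eps provided |z − 2| < eps/56.
Take delta = min(1, eps/56). Then 0 < |z − 2| < delta gives both |z − 2| < 1 and |z − 2| < eps/56, so |(-3z^3 + z + 2) + 20| < eps.

delta = min(1, eps/56)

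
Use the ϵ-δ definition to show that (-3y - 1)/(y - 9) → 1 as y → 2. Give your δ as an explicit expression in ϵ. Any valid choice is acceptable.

δ = min(7/2, (7/8)ϵ)

Let ϵ > 0. We want δ > 0 with 0 < |y − 2| < δ ⇒ |(-3y - 1)/(y - 9) − 1| < ϵ.
Combining over a common denominator, (-3y - 1)/(y - 9) − 1 = [(-3y - 1)·(-7) − (-7)·(y - 9)] / [(-7)·(y - 9)] = 28(y − 2) / ((-7)(y - 9)).
So |(-3y - 1)/(y - 9) − 1| = 28|y − 2| / (7·|y − 9|).
Require δ ≤ 7/2, so |y − 9| ≥ |-7| − |y − 2| > 7 − 7/2 = 7/2.
Hence |(-3y - 1)/(y - 9) − 1| < 28|y − 2|/(7·(7/2)) = (8/7)|y − 2|, which is < ϵ once |y − 2| < (7/8)ϵ.
Take δ = min(7/2, (7/8)ϵ). Then 0 < |y − 2| < δ forces both bounds, so |(-3y - 1)/(y - 9) − 1| < ϵ.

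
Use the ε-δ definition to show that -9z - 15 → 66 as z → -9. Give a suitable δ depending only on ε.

δ = ε/9

Let ε > 0. We need δ > 0 so that 0 < |z + 9| < δ implies |(-9z - 15) − 66| < ε.
Since (-9z - 15) − 66 = -9(z + 9), we have |(-9z - 15) − 66| = 9|z + 9|.
So 9|z + 9| < ε exactly when |z + 9| < ε/9.
Take δ = ε/9. If 0 < |z + 9| < δ then |(-9z - 15) − 66| = 9|z + 9| < 9·(ε/9) = ε.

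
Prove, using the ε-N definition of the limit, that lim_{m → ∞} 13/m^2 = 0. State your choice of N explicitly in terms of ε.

Let ε > 0. For m ≥ 1, |13/m^2 − 0| = 13/m^2.
13/m^2 < ε ⇔ m^2 > 13/ε ⇔ m > (13/ε)^{1/2}.
Take N = (13/ε)^{1/2}. Then m > N implies 13/m^2 < ε.

N = (13/ε)^{1/2}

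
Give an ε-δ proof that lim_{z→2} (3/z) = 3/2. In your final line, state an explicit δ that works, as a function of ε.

δ = min(1, (2/3)ε)

Fix ε > 0. We seek δ > 0 such that 0 < |z − 2| < δ implies |3/z − (3/2)| < ε.
|3/z − (3/2)| = 3·|2 − z|/(2·|z|) = 3|z − 2|/(2|z|).
Restrict δ ≤ 1. Then |z − 2| < 1 gives |z| > 1, so 2|z| > 2.
Then |3/z − (3/2)| < 3|z − 2|/2, which is < ε when |z − 2| < (2/3)ε.
Take δ = min(1, (2/3)ε). Then 0 < |z − 2| < δ gives both |z − 2| < 1 and |z − 2| < (2/3)ε, so |3/z − (3/2)| < ε.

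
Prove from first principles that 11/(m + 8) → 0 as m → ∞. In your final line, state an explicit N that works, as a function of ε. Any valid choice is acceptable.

N = 11/ε

Let ε > 0. For m ≥ 1, |11/(m + 8) − 0| = 11/(m + 8) ≤ 11/m.
We need 11/m < ε, i.e. m > 11/ε.
Take N = 11/ε. If m > N then |11/(m + 8)| ≤ 11/m < ε.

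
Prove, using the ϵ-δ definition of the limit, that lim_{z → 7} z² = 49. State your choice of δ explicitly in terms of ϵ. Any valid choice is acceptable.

δ = min(2, ϵ/16)

Let ϵ > 0 be given. We seek δ > 0 with 0 < |z − 7| < δ ⇒ |z² − 49| < ϵ.
Factor: z² − 49 = (z − 7)(z + 7), so |z² − 49| = |z − 7|·|z + 7|.
Restrict δ ≤ 2. Then |z − 7| < 2 gives |z| < 9, so by the triangle inequality |z + 7| ≤ 9 + 7 = 16.
Hence |z² − 49| ≤ 16|z − 7|, which is < ϵ once |z − 7| < ϵ/16.
Take δ = min(2, ϵ/16). If 0 < |z − 7| < δ then both bounds hold and |z² − 49| ≤ 16|z − 7| < 16·(ϵ/16) = ϵ.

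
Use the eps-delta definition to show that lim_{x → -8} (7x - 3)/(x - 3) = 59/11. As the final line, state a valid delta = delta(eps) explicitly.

Let eps > 0 be given. We want delta > 0 with 0 < |x + 8| < delta ⇒ |(7x - 3)/(x - 3) − (59/11)| < eps.
Combining over a common denominator, (7x - 3)/(x - 3) − (59/11) = [(7x - 3)·(-11) − (-59)·(x - 3)] / [(-11)·(x - 3)] = -18(x + 8) / ((-11)(x - 3)).
So |(7x - 3)/(x - 3) − (59/11)| = 18|x + 8| / (11·|x − 3|).
Restrict delta ≤ 11/2. Then |x + 8| < 11/2 gives |x − 3| = |(x + 8) + (-11)| ≥ 11 − 11/2 = 11/2.
Hence |(7x - 3)/(x - 3) − (59/11)| < 18|x + 8|/(11·(11/2)) = (36/121)|x + 8|, which is < eps once |x + 8| < (121/36)eps.
Take delta = min(11/2, (121/36)eps). Then 0 < |x + 8| < delta forces both bounds, so |(7x - 3)/(x - 3) − (59/11)| < eps.

delta = min(11/2, (121/36)eps)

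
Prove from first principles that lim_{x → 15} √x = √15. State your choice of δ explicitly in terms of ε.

Let ε > 0. We want δ > 0 such that 0 < |x − 15| < δ implies |√x − √15| < ε.
Multiplying by the conjugate, |√x − √15| = |x − 15|/(√x + √15).
Restrict δ ≤ 15 so that |x − 15| < 15 forces x > 0, and then √x + √15 > √15.
Hence |√x − √15| < |x − 15|/√15, which is < ε once |x − 15| < √15·ε.
Take δ = min(15, √15·ε). If 0 < |x − 15| < δ then x > 0 and |√x − √15| < |x − 15|/√15 < ε.

δ = min(15, √15·ε)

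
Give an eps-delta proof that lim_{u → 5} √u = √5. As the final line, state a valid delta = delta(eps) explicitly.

Suppose eps > 0. We want delta > 0 such that 0 < |u − 5| < delta implies |√u − √5| < eps.
Rationalise: √u − √5 = (u − 5)/(√u + √5), so |√u − √5| = |u − 5|/(√u + √5).
Restrict delta ≤ 5 so that |u − 5| < 5 forces u > 0, and then √u + √5 > √5.
Hence |√u − √5| < |u − 5|/√5, which is < eps once |u − 5| < √5·eps.
Take delta = min(5, √5·eps). If 0 < |u − 5| < delta then u > 0 and |√u − √5| < |u − 5|/√5 < eps.

delta = min(5, √5·eps)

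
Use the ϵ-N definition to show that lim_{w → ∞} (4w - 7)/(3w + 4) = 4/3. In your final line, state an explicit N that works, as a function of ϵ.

N = (37/9)/ϵ

Fix ϵ > 0. We seek N > 0 such that w > N implies |(4w - 7)/(3w + 4) − (4/3)| < ϵ.
(4w - 7)/(3w + 4) − (4/3) = (3(4w - 7) − 4(3w + 4)) / (3(3w + 4)) = -37/(3(3w + 4)).
For w > 0 we have 3w + 4 > 3w, so |(4w - 7)/(3w + 4) − (4/3)| = 37/(3(3w + 4)) < 37/(3·3w) = (37/9)/w.
Thus |(4w - 7)/(3w + 4) − (4/3)| < ϵ whenever w > (37/9)/ϵ.
Take N = (37/9)/ϵ. If w > N then |(4w - 7)/(3w + 4) − (4/3)| < (37/9)/w < ϵ.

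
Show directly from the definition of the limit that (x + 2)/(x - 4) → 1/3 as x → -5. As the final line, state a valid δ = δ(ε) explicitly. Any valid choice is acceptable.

δ = min(9/2, (27/4)ε)

Suppose ε > 0. We want δ > 0 with 0 < |x + 5| < δ ⇒ |(x + 2)/(x - 4) − (1/3)| < ε.
Combining over a common denominator, (x + 2)/(x - 4) − (1/3) = [(x + 2)·(-9) − (-3)·(x - 4)] / [(-9)·(x - 4)] = -6(x + 5) / ((-9)(x - 4)).
So |(x + 2)/(x - 4) − (1/3)| = 6|x + 5| / (9·|x − 4|).
Restrict δ ≤ 9/2. Then |x + 5| < 9/2 gives |x − 4| = |(x + 5) + (-9)| ≥ 9 − 9/2 = 9/2.
Hence |(x + 2)/(x - 4) − (1/3)| < 6|x + 5|/(9·(9/2)) = (4/27)|x + 5|, which is < ε once |x + 5| < (27/4)ε.
Take δ = min(9/2, (27/4)ε). Then 0 < |x + 5| < δ forces both bounds, so |(x + 2)/(x - 4) − (1/3)| < ε.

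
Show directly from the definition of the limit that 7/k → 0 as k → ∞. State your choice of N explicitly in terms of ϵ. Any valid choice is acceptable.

N = 7/ϵ

Fix ϵ > 0. For k ≥ 1, |7/k − 0| = 7/(k) ≤ 7/k.
We need 7/k < ϵ, i.e. k > 7/ϵ.
Take N = 7/ϵ. If k > N then |7/k| ≤ 7/k < ϵ.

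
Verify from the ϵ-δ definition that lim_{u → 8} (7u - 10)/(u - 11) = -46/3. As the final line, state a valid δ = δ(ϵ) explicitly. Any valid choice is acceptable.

Suppose ϵ > 0. We want δ > 0 with 0 < |u − 8| < δ ⇒ |(7u - 10)/(u - 11) + 46/3| < ϵ.
Combining over a common denominator, (7u - 10)/(u - 11) + 46/3 = [(7u - 10)·(-3) − 46·(u - 11)] / [(-3)·(u - 11)] = -67(u − 8) / ((-3)(u - 11)).
So |(7u - 10)/(u - 11) + 46/3| = 67|u − 8| / (3·|u − 11|).
Restrict δ ≤ 3/2. Then |u − 8| < 3/2 gives |u − 11| = |(u − 8) + (-3)| ≥ 3 − 3/2 = 3/2.
Hence |(7u - 10)/(u - 11) + 46/3| < 67|u − 8|/(3·(3/2)) = (134/9)|u − 8|, which is < ϵ once |u − 8| < (9/134)ϵ.
Take δ = min(3/2, (9/134)ϵ). Then 0 < |u − 8| < δ forces both bounds, so |(7u - 10)/(u - 11) + 46/3| < ϵ.

δ = min(3/2, (9/134)ϵ)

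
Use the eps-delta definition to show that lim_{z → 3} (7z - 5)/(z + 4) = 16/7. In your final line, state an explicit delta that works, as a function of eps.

delta = min(7/2, (49/66)eps)

Suppose eps > 0. We want delta > 0 with 0 < |z − 3| < delta ⇒ |(7z - 5)/(z + 4) − (16/7)| < eps.
Combining over a common denominator, (7z - 5)/(z + 4) − (16/7) = [(7z - 5)·7 − 16·(z + 4)] / [7·(z + 4)] = 33(z − 3) / (7(z + 4)).
So |(7z - 5)/(z + 4) − (16/7)| = 33|z − 3| / (7·|z + 4|).
Require delta ≤ 7/2, so |z + 4| ≥ |7| − |z − 3| > 7 − 7/2 = 7/2.
Hence |(7z - 5)/(z + 4) − (16/7)| < 33|z − 3|/(7·(7/2)) = (66/49)|z − 3|, which is < eps once |z − 3| < (49/66)eps.
Take delta = min(7/2, (49/66)eps). Then 0 < |z − 3| < delta forces both bounds, so |(7z - 5)/(z + 4) − (16/7)| < eps.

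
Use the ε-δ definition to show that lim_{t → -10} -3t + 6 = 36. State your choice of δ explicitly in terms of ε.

Suppose ε > 0. We need δ > 0 so that 0 < |t + 10| < δ implies |(-3t + 6) − 36| < ε.
|(-3t + 6) − 36| = |-3t - 30| = 3|t + 10|.
So 3|t + 10| < ε exactly when |t + 10| < ε/3.
Take δ = ε/3. If 0 < |t + 10| < δ then |(-3t + 6) − 36| = 3|t + 10| < 3·(ε/3) = ε.

δ = ε/3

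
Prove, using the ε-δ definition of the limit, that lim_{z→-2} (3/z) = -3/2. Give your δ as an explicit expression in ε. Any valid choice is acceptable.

Fix ε > 0. We seek δ > 0 such that 0 < |z + 2| < δ implies |3/z + 3/2| < ε.
|3/z + 3/2| = 3·|-2 − z|/(2·|z|) = 3|z + 2|/(2|z|).
Require δ ≤ 1 so that |z| > 2 − 1 = 1, hence 2|z| > 2.
Then |3/z + 3/2| < 3|z + 2|/2, which is < ε when |z + 2| < (2/3)ε.
Take δ = min(1, (2/3)ε). Then 0 < |z + 2| < δ gives both |z + 2| < 1 and |z + 2| < (2/3)ε, so |3/z + 3/2| < ε.

δ = min(1, (2/3)ε)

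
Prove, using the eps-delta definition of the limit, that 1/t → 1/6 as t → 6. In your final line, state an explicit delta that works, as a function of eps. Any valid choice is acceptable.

delta = min(3, 18eps)

Let eps > 0 be given. We seek delta > 0 such that 0 < |t − 6| < delta implies |1/t − (1/6)| < eps.
|1/t − (1/6)| = |6 − t|/(6·|t|) = |t − 6|/(6|t|).
Restrict delta ≤ 3. Then |t − 6| < 3 gives |t| > 3, so 6|t| > 18.
Then |1/t − (1/6)| < |t − 6|/18, which is < eps when |t − 6| < 18eps.
Take delta = min(3, 18eps). Then 0 < |t − 6| < delta gives both |t − 6| < 3 and |t − 6| < 18eps, so |1/t − (1/6)| < eps.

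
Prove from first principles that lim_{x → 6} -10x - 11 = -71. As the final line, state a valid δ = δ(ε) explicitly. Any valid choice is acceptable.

Suppose ε > 0. We need δ > 0 so that 0 < |x − 6| < δ implies |(-10x - 11) + 71| < ε.
|(-10x - 11) + 71| = |-10x + 60| = 10|x − 6|.
So 10|x − 6| < ε exactly when |x − 6| < ε/10.
Take δ = ε/10. If 0 < |x − 6| < δ then |(-10x - 11) + 71| = 10|x − 6| < 10·(ε/10) = ε.

δ = ε/10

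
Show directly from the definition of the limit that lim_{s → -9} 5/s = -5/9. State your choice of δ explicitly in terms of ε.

Suppose ε > 0. We seek δ > 0 such that 0 < |s + 9| < δ implies |5/s + 5/9| < ε.
|5/s + 5/9| = 5·|-9 − s|/(9·|s|) = 5|s + 9|/(9|s|).
Restrict δ ≤ 9/2. Then |s + 9| < 9/2 gives |s| > 9/2, so 9|s| > 81/2.
Then |5/s + 5/9| < 5|s + 9|/(81/2), which is < ε when |s + 9| < (81/10)ε.
Take δ = min(9/2, (81/10)ε). Then 0 < |s + 9| < δ gives both |s + 9| < 9/2 and |s + 9| < (81/10)ε, so |5/s + 5/9| < ε.

δ = min(9/2, (81/10)ε)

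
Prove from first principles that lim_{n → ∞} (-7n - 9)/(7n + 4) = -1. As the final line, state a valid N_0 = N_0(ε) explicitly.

Fix ε > 0. For n ≥ 1, |(-7n - 9)/(7n + 4) + 1| = |-35|/(7(7n + 4)) = 35/(7(7n + 4)).
Since 7n + 4 ≥ 7n for n ≥ 1, this is ≤ 35/(7·7n) = (5/7)/n.
So |(-7n - 9)/(7n + 4) + 1| < ε whenever n > (5/7)/ε.
Take N_0 = (5/7)/ε. If n > N_0 then |(-7n - 9)/(7n + 4) + 1| ≤ (5/7)/n < ε.

N_0 = (5/7)/ε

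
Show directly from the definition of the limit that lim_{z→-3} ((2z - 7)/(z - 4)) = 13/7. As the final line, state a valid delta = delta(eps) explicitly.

delta = min(7/2, (49/2)eps)

Suppose eps > 0. We want delta > 0 with 0 < |z + 3| < delta ⇒ |(2z - 7)/(z - 4) − (13/7)| < eps.
Combining over a common denominator, (2z - 7)/(z - 4) − (13/7) = [(2z - 7)·(-7) − (-13)·(z - 4)] / [(-7)·(z - 4)] = -1(z + 3) / ((-7)(z - 4)).
So |(2z - 7)/(z - 4) − (13/7)| = |z + 3| / (7·|z − 4|).
Require delta ≤ 7/2, so |z − 4| ≥ |-7| − |z + 3| > 7 − 7/2 = 7/2.
Hence |(2z - 7)/(z - 4) − (13/7)| < |z + 3|/(7·(7/2)) = (2/49)|z + 3|, which is < eps once |z + 3| < (49/2)eps.
Take delta = min(7/2, (49/2)eps). Then 0 < |z + 3| < delta forces both bounds, so |(2z - 7)/(z - 4) − (13/7)| < eps.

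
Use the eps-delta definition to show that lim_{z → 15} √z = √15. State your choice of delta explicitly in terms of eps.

delta = min(15, √15·eps)

Suppose eps > 0. We want delta > 0 such that 0 < |z − 15| < delta implies |√z − √15| < eps.
Multiplying by the conjugate, |√z − √15| = |z − 15|/(√z + √15).
Restrict delta ≤ 15 so that |z − 15| < 15 forces z > 0, and then √z + √15 > √15.
Hence |√z − √15| < |z − 15|/√15, which is < eps once |z − 15| < √15·eps.
Take delta = min(15, √15·eps). If 0 < |z − 15| < delta then z > 0 and |√z − √15| < |z − 15|/√15 < eps.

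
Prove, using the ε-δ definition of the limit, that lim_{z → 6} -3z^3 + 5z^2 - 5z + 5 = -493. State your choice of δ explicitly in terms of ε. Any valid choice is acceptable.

Let ε > 0 be given. We want δ > 0 such that 0 < |z − 6| < δ implies |(-3z^3 + 5z^2 - 5z + 5) + 493| < ε.
(-3z^3 + 5z^2 - 5z + 5) + 493 = -3z^3 + 5z^2 - 5z + 498 = (z − 6)(-3z^2 - 13z - 83).
So |(-3z^3 + 5z^2 - 5z + 5) + 493| = |z − 6|·|-3z^2 - 13z - 83|.
Require δ ≤ 2. Then |z − 6| < 2 gives |z| < 8, and by the triangle inequality |-3z^2 - 13z - 83| ≤ 3·8^2 + 13·8 + 83 = 379.
Hence |(-3z^3 + 5z^2 - 5z + 5) + 493| ≤ 379|z − 6| < ε provided |z − 6| < ε/379.
Take δ = min(2, ε/379). Then 0 < |z − 6| < δ gives both |z − 6| < 2 and |z − 6| < ε/379, so |(-3z^3 + 5z^2 - 5z + 5) + 493| < ε.

δ = min(2, ε/379)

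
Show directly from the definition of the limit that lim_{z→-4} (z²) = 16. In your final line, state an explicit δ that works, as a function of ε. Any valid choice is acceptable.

Let ε > 0. We seek δ > 0 with 0 < |z + 4| < δ ⇒ |z² − 16| < ε.
Factor: z² − 16 = (z + 4)(z - 4), so |z² − 16| = |z + 4|·|z - 4|.
Impose δ ≤ 2 so that |z| < 6; then |z - 4| ≤ 10.
Hence |z² − 16| ≤ 10|z + 4|, which is < ε once |z + 4| < ε/10.
Take δ = min(2, ε/10). If 0 < |z + 4| < δ then both bounds hold and |z² − 16| ≤ 10|z + 4| < 10·(ε/10) = ε.

δ = min(2, ε/10)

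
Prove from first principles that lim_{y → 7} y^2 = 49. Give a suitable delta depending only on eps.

delta = min(1, eps/15)

Let eps > 0 be given. We seek delta > 0 with 0 < |y − 7| < delta ⇒ |y^2 − 49| < eps.
Factor: y^2 − 49 = (y − 7)(y + 7), so |y^2 − 49| = |y − 7|·|y + 7|.
Restrict delta ≤ 1. Then |y − 7| < 1 gives |y| < 8, so by the triangle inequality |y + 7| ≤ 8 + 7 = 15.
Hence |y^2 − 49| ≤ 15|y − 7|, which is < eps once |y − 7| < eps/15.
Take delta = min(1, eps/15). If 0 < |y − 7| < delta then both bounds hold and |y^2 − 49| ≤ 15|y − 7| < 15·(eps/15) = eps.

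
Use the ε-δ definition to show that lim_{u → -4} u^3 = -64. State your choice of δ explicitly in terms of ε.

δ = min(2, ε/76)

Fix ε > 0. We seek δ > 0 with 0 < |u + 4| < δ ⇒ |u^3 + 64| < ε.
Factor: u^3 + 64 = (u + 4)(u^2 - 4u + 16), so |u^3 + 64| = |u + 4|·|u^2 - 4u + 16|.
Impose δ ≤ 2 so that |u| < 6; then |u^2 - 4u + 16| ≤ 76.
Hence |u^3 + 64| ≤ 76|u + 4|, which is < ε once |u + 4| < ε/76.
Take δ = min(2, ε/76). If 0 < |u + 4| < δ then both bounds hold and |u^3 + 64| ≤ 76|u + 4| < 76·(ε/76) = ε.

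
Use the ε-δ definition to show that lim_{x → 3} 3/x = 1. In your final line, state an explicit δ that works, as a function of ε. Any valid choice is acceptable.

Let ε > 0. We seek δ > 0 such that 0 < |x − 3| < δ implies |3/x − 1| < ε.
|3/x − 1| = 3·|3 − x|/(3·|x|) = 3|x − 3|/(3|x|).
Restrict δ ≤ 3/2. Then |x − 3| < 3/2 gives |x| > 3/2, so 3|x| > 9/2.
Then |3/x − 1| < 3|x − 3|/(9/2), which is < ε when |x − 3| < (3/2)ε.
Take δ = min(3/2, (3/2)ε). Then 0 < |x − 3| < δ gives both |x − 3| < 3/2 and |x − 3| < (3/2)ε, so |3/x − 1| < ε.

δ = min(3/2, (3/2)ε)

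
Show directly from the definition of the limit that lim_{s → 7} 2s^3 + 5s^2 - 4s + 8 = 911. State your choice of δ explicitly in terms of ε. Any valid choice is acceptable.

Let ε > 0. We want δ > 0 such that 0 < |s − 7| < δ implies |(2s^3 + 5s^2 - 4s + 8) − 911| < ε.
(2s^3 + 5s^2 - 4s + 8) − 911 = 2s^3 + 5s^2 - 4s - 903 = (s − 7)(2s^2 + 19s + 129).
So |(2s^3 + 5s^2 - 4s + 8) − 911| = |s − 7|·|2s^2 + 19s + 129|.
Require δ ≤ 2. Then |s − 7| < 2 gives |s| < 9, and by the triangle inequality |2s^2 + 19s + 129| ≤ 2·9^2 + 19·9 + 129 = 462.
Hence |(2s^3 + 5s^2 - 4s + 8) − 911| ≤ 462|s − 7| < ε provided |s − 7| < ε/462.
Choosing δ = min(2, ε/462) ensures both conditions, hence |(2s^3 + 5s^2 - 4s + 8) − 911| < ε.

δ = min(2, ε/462)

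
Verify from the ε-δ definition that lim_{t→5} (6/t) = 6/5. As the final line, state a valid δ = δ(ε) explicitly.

Suppose ε > 0. We seek δ > 0 such that 0 < |t − 5| < δ implies |6/t − (6/5)| < ε.
|6/t − (6/5)| = 6·|5 − t|/(5·|t|) = 6|t − 5|/(5|t|).
Require δ ≤ 5/2 so that |t| > 5 − 5/2 = 5/2, hence 5|t| > 25/2.
Then |6/t − (6/5)| < 6|t − 5|/(25/2), which is < ε when |t − 5| < (25/12)ε.
Take δ = min(5/2, (25/12)ε). Then 0 < |t − 5| < δ gives both |t − 5| < 5/2 and |t − 5| < (25/12)ε, so |6/t − (6/5)| < ε.

δ = min(5/2, (25/12)ε)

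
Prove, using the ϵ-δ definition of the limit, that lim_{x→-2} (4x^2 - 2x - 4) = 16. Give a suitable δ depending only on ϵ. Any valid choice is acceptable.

Fix ϵ > 0. We want δ > 0 such that 0 < |x + 2| < δ implies |(4x^2 - 2x - 4) − 16| < ϵ.
(4x^2 - 2x - 4) − 16 = 4x^2 - 2x - 20 = (x + 2)(4x - 10).
So |(4x^2 - 2x - 4) − 16| = |x + 2|·|4x - 10|.
Require δ ≤ 1. Then |x + 2| < 1 gives |x| < 3, and by the triangle inequality |4x - 10| ≤ 4·3 + 10 = 22.
Hence |(4x^2 - 2x - 4) − 16| ≤ 22|x + 2| < ϵ provided |x + 2| < ϵ/22.
Choosing δ = min(1, ϵ/22) ensures both conditions, hence |(4x^2 - 2x - 4) − 16| < ϵ.

δ = min(1, ϵ/22)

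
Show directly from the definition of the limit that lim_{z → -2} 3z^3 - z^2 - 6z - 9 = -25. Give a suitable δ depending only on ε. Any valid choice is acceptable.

δ = min(1, ε/56)

Let ε > 0. We want δ > 0 such that 0 < |z + 2| < δ implies |(3z^3 - z^2 - 6z - 9) + 25| < ε.
(3z^3 - z^2 - 6z - 9) + 25 = 3z^3 - z^2 - 6z + 16 = (z + 2)(3z^2 - 7z + 8).
So |(3z^3 - z^2 - 6z - 9) + 25| = |z + 2|·|3z^2 - 7z + 8|.
Assume first that |z + 2| < 1, so |z| < 3. Then |3z^2 - 7z + 8| ≤ 3·3^2 + 7·3 + 8 = 56.
Hence |(3z^3 - z^2 - 6z - 9) + 25| ≤ 56|z + 2| < ε provided |z + 2| < ε/56.
Take δ = min(1, ε/56). Then 0 < |z + 2| < δ gives both |z + 2| < 1 and |z + 2| < ε/56, so |(3z^3 - z^2 - 6z - 9) + 25| < ε.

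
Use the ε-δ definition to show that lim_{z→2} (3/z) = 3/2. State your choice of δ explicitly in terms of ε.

Fix ε > 0. We seek δ > 0 such that 0 < |z − 2| < δ implies |3/z − (3/2)| < ε.
|3/z − (3/2)| = 3·|2 − z|/(2·|z|) = 3|z − 2|/(2|z|).
Require δ ≤ 1 so that |z| > 2 − 1 = 1, hence 2|z| > 2.
Then |3/z − (3/2)| < 3|z − 2|/2, which is < ε when |z − 2| < (2/3)ε.
Take δ = min(1, (2/3)ε). Then 0 < |z − 2| < δ gives both |z − 2| < 1 and |z − 2| < (2/3)ε, so |3/z − (3/2)| < ε.

δ = min(1, (2/3)ε)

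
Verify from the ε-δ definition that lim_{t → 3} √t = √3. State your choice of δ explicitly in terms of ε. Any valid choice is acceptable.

δ = min(3, √3·ε)

Let ε > 0. We want δ > 0 such that 0 < |t − 3| < δ implies |√t − √3| < ε.
Multiplying by the conjugate, |√t − √3| = |t − 3|/(√t + √3).
Restrict δ ≤ 3 so that |t − 3| < 3 forces t > 0, and then √t + √3 > √3.
Hence |√t − √3| < |t − 3|/√3, which is < ε once |t − 3| < √3·ε.
Take δ = min(3, √3·ε). If 0 < |t − 3| < δ then t > 0 and |√t − √3| < |t − 3|/√3 < ε.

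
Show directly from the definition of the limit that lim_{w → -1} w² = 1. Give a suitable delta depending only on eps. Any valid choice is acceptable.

delta = min(1, eps/3)

Let eps > 0 be given. We seek delta > 0 with 0 < |w + 1| < delta ⇒ |w² − 1| < eps.
Factor: w² − 1 = (w + 1)(w - 1), so |w² − 1| = |w + 1|·|w - 1|.
Restrict delta ≤ 1. Then |w + 1| < 1 gives |w| < 2, so by the triangle inequality |w - 1| ≤ 2 + 1 = 3.
Hence |w² − 1| ≤ 3|w + 1|, which is < eps once |w + 1| < eps/3.
Take delta = min(1, eps/3). If 0 < |w + 1| < delta then both bounds hold and |w² − 1| ≤ 3|w + 1| < 3·(eps/3) = eps.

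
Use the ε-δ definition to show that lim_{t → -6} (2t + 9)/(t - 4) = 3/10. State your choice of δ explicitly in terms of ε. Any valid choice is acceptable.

δ = min(5, (50/17)ε)

Let ε > 0. We want δ > 0 with 0 < |t + 6| < δ ⇒ |(2t + 9)/(t - 4) − (3/10)| < ε.
Combining over a common denominator, (2t + 9)/(t - 4) − (3/10) = [(2t + 9)·(-10) − (-3)·(t - 4)] / [(-10)·(t - 4)] = -17(t + 6) / ((-10)(t - 4)).
So |(2t + 9)/(t - 4) − (3/10)| = 17|t + 6| / (10·|t − 4|).
Require δ ≤ 5, so |t − 4| ≥ |-10| − |t + 6| > 10 − 5 = 5.
Hence |(2t + 9)/(t - 4) − (3/10)| < 17|t + 6|/(10·5) = (17/50)|t + 6|, which is < ε once |t + 6| < (50/17)ε.
Take δ = min(5, (50/17)ε). Then 0 < |t + 6| < δ forces both bounds, so |(2t + 9)/(t - 4) − (3/10)| < ε.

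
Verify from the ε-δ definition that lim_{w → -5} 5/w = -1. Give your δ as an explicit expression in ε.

Fix ε > 0. We seek δ > 0 such that 0 < |w + 5| < δ implies |5/w + 1| < ε.
|5/w + 1| = 5·|-5 − w|/(5·|w|) = 5|w + 5|/(5|w|).
Restrict δ ≤ 5/2. Then |w + 5| < 5/2 gives |w| > 5/2, so 5|w| > 25/2.
Then |5/w + 1| < 5|w + 5|/(25/2), which is < ε when |w + 5| < (5/2)ε.
Take δ = min(5/2, (5/2)ε). Then 0 < |w + 5| < δ gives both |w + 5| < 5/2 and |w + 5| < (5/2)ε, so |5/w + 1| < ε.

δ = min(5/2, (5/2)ε)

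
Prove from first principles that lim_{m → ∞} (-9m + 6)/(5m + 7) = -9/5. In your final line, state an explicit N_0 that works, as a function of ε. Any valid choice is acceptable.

Suppose ε > 0. For m ≥ 1, |(-9m + 6)/(5m + 7) + 9/5| = |93|/(5(5m + 7)) = 93/(5(5m + 7)).
Since 5m + 7 ≥ 5m for m ≥ 1, this is ≤ 93/(5·5m) = (93/25)/m.
So |(-9m + 6)/(5m + 7) + 9/5| < ε whenever m > (93/25)/ε.
Take N_0 = (93/25)/ε. If m > N_0 then |(-9m + 6)/(5m + 7) + 9/5| ≤ (93/25)/m < ε.

N_0 = (93/25)/ε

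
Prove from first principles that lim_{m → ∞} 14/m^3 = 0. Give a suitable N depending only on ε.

N = (14/ε)^{1/3}

Let ε > 0 be given. For m ≥ 1, |14/m^3 − 0| = 14/m^3.
14/m^3 < ε ⇔ m^3 > 14/ε ⇔ m > (14/ε)^{1/3}.
Take N = (14/ε)^{1/3}. Then m > N implies 14/m^3 < ε.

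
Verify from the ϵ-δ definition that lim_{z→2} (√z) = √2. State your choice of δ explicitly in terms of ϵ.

Suppose ϵ > 0. We want δ > 0 such that 0 < |z − 2| < δ implies |√z − √2| < ϵ.
Multiplying by the conjugate, |√z − √2| = |z − 2|/(√z + √2).
Restrict δ ≤ 2 so that |z − 2| < 2 forces z > 0, and then √z + √2 > √2.
Hence |√z − √2| < |z − 2|/√2, which is < ϵ once |z − 2| < √2·ϵ.
Take δ = min(2, √2·ϵ). If 0 < |z − 2| < δ then z > 0 and |√z − √2| < |z − 2|/√2 < ϵ.

δ = min(2, √2·ϵ)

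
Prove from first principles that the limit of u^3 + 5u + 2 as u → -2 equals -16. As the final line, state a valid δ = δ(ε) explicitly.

Let ε > 0. We want δ > 0 such that 0 < |u + 2| < δ implies |(u^3 + 5u + 2) + 16| < ε.
(u^3 + 5u + 2) + 16 = u^3 + 5u + 18 = (u + 2)(u^2 - 2u + 9).
So |(u^3 + 5u + 2) + 16| = |u + 2|·|u^2 - 2u + 9|.
Require δ ≤ 2. Then |u + 2| < 2 gives |u| < 4, and by the triangle inequality |u^2 - 2u + 9| ≤ 4^2 + 2·4 + 9 = 33.
Hence |(u^3 + 5u + 2) + 16| ≤ 33|u + 2| < ε provided |u + 2| < ε/33.
Take δ = min(2, ε/33). Then 0 < |u + 2| < δ gives both |u + 2| < 2 and |u + 2| < ε/33, so |(u^3 + 5u + 2) + 16| < ε.

δ = min(2, ε/33)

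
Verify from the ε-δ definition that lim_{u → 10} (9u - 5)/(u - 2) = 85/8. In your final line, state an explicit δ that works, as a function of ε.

Suppose ε > 0. We want δ > 0 with 0 < |u − 10| < δ ⇒ |(9u - 5)/(u - 2) − (85/8)| < ε.
Combining over a common denominator, (9u - 5)/(u - 2) − (85/8) = [(9u - 5)·8 − 85·(u - 2)] / [8·(u - 2)] = -13(u − 10) / (8(u - 2)).
So |(9u - 5)/(u - 2) − (85/8)| = 13|u − 10| / (8·|u − 2|).
Require δ ≤ 4, so |u − 2| ≥ |8| − |u − 10| > 8 − 4 = 4.
Hence |(9u - 5)/(u - 2) − (85/8)| < 13|u − 10|/(8·4) = (13/32)|u − 10|, which is < ε once |u − 10| < (32/13)ε.
Take δ = min(4, (32/13)ε). Then 0 < |u − 10| < δ forces both bounds, so |(9u - 5)/(u - 2) − (85/8)| < ε.

δ = min(4, (32/13)ε)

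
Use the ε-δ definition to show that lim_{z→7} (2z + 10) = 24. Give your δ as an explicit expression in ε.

Let ε > 0 be given. We need δ > 0 so that 0 < |z − 7| < δ implies |(2z + 10) − 24| < ε.
|(2z + 10) − 24| = |2z - 14| = 2|z − 7|.
So 2|z − 7| < ε exactly when |z − 7| < ε/2.
Choosing δ = ε/2 gives |(2z + 10) − 24| = 2|z − 7| < ε whenever |z − 7| < δ.

δ = ε/2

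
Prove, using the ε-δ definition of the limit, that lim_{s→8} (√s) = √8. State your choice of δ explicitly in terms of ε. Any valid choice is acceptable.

Let ε > 0 be given. We want δ > 0 such that 0 < |s − 8| < δ implies |√s − √8| < ε.
Rationalise: √s − √8 = (s − 8)/(√s + √8), so |√s − √8| = |s − 8|/(√s + √8).
Restrict δ ≤ 8 so that |s − 8| < 8 forces s > 0, and then √s + √8 > √8.
Hence |√s − √8| < |s − 8|/√8, which is < ε once |s − 8| < √8·ε.
Take δ = min(8, √8·ε). If 0 < |s − 8| < δ then s > 0 and |√s − √8| < |s − 8|/√8 < ε.

δ = min(8, √8·ε)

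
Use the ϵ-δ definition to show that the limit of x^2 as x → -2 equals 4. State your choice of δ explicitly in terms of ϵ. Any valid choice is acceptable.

Let ϵ > 0 be given. We seek δ > 0 with 0 < |x + 2| < δ ⇒ |x^2 − 4| < ϵ.
Factor: x^2 − 4 = (x + 2)(x - 2), so |x^2 − 4| = |x + 2|·|x - 2|.
Restrict δ ≤ 2. Then |x + 2| < 2 gives |x| < 4, so by the triangle inequality |x - 2| ≤ 4 + 2 = 6.
Hence |x^2 − 4| ≤ 6|x + 2|, which is < ϵ once |x + 2| < ϵ/6.
Take δ = min(2, ϵ/6). If 0 < |x + 2| < δ then both bounds hold and |x^2 − 4| ≤ 6|x + 2| < 6·(ϵ/6) = ϵ.

δ = min(2, ϵ/6)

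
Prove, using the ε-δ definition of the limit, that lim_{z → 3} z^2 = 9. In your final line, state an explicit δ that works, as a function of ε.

δ = min(1, ε/7)

Let ε > 0 be given. We seek δ > 0 with 0 < |z − 3| < δ ⇒ |z^2 − 9| < ε.
Factor: z^2 − 9 = (z − 3)(z + 3), so |z^2 − 9| = |z − 3|·|z + 3|.
Impose δ ≤ 1 so that |z| < 4; then |z + 3| ≤ 7.
Hence |z^2 − 9| ≤ 7|z − 3|, which is < ε once |z − 3| < ε/7.
Take δ = min(1, ε/7). If 0 < |z − 3| < δ then both bounds hold and |z^2 − 9| ≤ 7|z − 3| < 7·(ε/7) = ε.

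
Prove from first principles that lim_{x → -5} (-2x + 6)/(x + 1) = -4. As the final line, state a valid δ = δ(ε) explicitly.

δ = min(2, ε)

Let ε > 0. We want δ > 0 with 0 < |x + 5| < δ ⇒ |(-2x + 6)/(x + 1) + 4| < ε.
Combining over a common denominator, (-2x + 6)/(x + 1) + 4 = [(-2x + 6)·(-4) − 16·(x + 1)] / [(-4)·(x + 1)] = -8(x + 5) / ((-4)(x + 1)).
So |(-2x + 6)/(x + 1) + 4| = 8|x + 5| / (4·|x + 1|).
Restrict δ ≤ 2. Then |x + 5| < 2 gives |x + 1| = |(x + 5) + (-4)| ≥ 4 − 2 = 2.
Hence |(-2x + 6)/(x + 1) + 4| < 8|x + 5|/(4·2) = |x + 5|, which is < ε once |x + 5| < ε.
Take δ = min(2, ε). Then 0 < |x + 5| < δ forces both bounds, so |(-2x + 6)/(x + 1) + 4| < ε.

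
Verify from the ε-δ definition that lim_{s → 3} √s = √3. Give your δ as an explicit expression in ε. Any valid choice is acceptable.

Let ε > 0. We want δ > 0 such that 0 < |s − 3| < δ implies |√s − √3| < ε.
Multiplying by the conjugate, |√s − √3| = |s − 3|/(√s + √3).
Restrict δ ≤ 3 so that |s − 3| < 3 forces s > 0, and then √s + √3 > √3.
Hence |√s − √3| < |s − 3|/√3, which is < ε once |s − 3| < √3·ε.
Take δ = min(3, √3·ε). If 0 < |s − 3| < δ then s > 0 and |√s − √3| < |s − 3|/√3 < ε.

δ = min(3, √3·ε)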